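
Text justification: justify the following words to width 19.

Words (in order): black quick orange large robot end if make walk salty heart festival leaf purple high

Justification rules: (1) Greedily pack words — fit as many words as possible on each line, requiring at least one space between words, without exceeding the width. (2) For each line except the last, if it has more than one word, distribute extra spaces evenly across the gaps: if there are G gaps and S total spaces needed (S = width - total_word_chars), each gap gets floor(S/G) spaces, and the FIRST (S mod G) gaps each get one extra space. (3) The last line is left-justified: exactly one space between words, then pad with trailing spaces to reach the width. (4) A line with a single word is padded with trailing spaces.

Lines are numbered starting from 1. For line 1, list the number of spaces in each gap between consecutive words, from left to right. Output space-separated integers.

Answer: 2 1

Derivation:
Line 1: ['black', 'quick', 'orange'] (min_width=18, slack=1)
Line 2: ['large', 'robot', 'end', 'if'] (min_width=18, slack=1)
Line 3: ['make', 'walk', 'salty'] (min_width=15, slack=4)
Line 4: ['heart', 'festival', 'leaf'] (min_width=19, slack=0)
Line 5: ['purple', 'high'] (min_width=11, slack=8)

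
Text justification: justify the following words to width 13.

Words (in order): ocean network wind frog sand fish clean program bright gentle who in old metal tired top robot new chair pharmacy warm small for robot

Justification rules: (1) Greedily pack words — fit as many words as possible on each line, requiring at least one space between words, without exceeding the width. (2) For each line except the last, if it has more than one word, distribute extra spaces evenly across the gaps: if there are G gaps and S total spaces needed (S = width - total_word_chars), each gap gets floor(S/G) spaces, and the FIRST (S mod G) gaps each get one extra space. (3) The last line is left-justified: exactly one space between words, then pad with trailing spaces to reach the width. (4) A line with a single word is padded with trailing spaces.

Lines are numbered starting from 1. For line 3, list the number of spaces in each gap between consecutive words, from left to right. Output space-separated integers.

Answer: 5

Derivation:
Line 1: ['ocean', 'network'] (min_width=13, slack=0)
Line 2: ['wind', 'frog'] (min_width=9, slack=4)
Line 3: ['sand', 'fish'] (min_width=9, slack=4)
Line 4: ['clean', 'program'] (min_width=13, slack=0)
Line 5: ['bright', 'gentle'] (min_width=13, slack=0)
Line 6: ['who', 'in', 'old'] (min_width=10, slack=3)
Line 7: ['metal', 'tired'] (min_width=11, slack=2)
Line 8: ['top', 'robot', 'new'] (min_width=13, slack=0)
Line 9: ['chair'] (min_width=5, slack=8)
Line 10: ['pharmacy', 'warm'] (min_width=13, slack=0)
Line 11: ['small', 'for'] (min_width=9, slack=4)
Line 12: ['robot'] (min_width=5, slack=8)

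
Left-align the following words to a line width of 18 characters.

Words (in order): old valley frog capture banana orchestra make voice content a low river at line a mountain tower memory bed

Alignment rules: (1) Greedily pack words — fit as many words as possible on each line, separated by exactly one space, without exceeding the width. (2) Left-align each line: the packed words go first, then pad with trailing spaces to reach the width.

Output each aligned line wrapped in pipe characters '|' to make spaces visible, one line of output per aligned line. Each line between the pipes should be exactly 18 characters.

Answer: |old valley frog   |
|capture banana    |
|orchestra make    |
|voice content a   |
|low river at line |
|a mountain tower  |
|memory bed        |

Derivation:
Line 1: ['old', 'valley', 'frog'] (min_width=15, slack=3)
Line 2: ['capture', 'banana'] (min_width=14, slack=4)
Line 3: ['orchestra', 'make'] (min_width=14, slack=4)
Line 4: ['voice', 'content', 'a'] (min_width=15, slack=3)
Line 5: ['low', 'river', 'at', 'line'] (min_width=17, slack=1)
Line 6: ['a', 'mountain', 'tower'] (min_width=16, slack=2)
Line 7: ['memory', 'bed'] (min_width=10, slack=8)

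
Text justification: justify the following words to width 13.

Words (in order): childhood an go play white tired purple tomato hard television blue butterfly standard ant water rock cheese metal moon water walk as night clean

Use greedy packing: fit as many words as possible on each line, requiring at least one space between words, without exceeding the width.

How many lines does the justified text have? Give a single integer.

Answer: 13

Derivation:
Line 1: ['childhood', 'an'] (min_width=12, slack=1)
Line 2: ['go', 'play', 'white'] (min_width=13, slack=0)
Line 3: ['tired', 'purple'] (min_width=12, slack=1)
Line 4: ['tomato', 'hard'] (min_width=11, slack=2)
Line 5: ['television'] (min_width=10, slack=3)
Line 6: ['blue'] (min_width=4, slack=9)
Line 7: ['butterfly'] (min_width=9, slack=4)
Line 8: ['standard', 'ant'] (min_width=12, slack=1)
Line 9: ['water', 'rock'] (min_width=10, slack=3)
Line 10: ['cheese', 'metal'] (min_width=12, slack=1)
Line 11: ['moon', 'water'] (min_width=10, slack=3)
Line 12: ['walk', 'as', 'night'] (min_width=13, slack=0)
Line 13: ['clean'] (min_width=5, slack=8)
Total lines: 13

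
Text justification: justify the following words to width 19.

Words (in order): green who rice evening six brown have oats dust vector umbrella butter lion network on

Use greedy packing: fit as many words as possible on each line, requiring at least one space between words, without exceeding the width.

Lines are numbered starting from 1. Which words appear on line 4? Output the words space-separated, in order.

Answer: vector umbrella

Derivation:
Line 1: ['green', 'who', 'rice'] (min_width=14, slack=5)
Line 2: ['evening', 'six', 'brown'] (min_width=17, slack=2)
Line 3: ['have', 'oats', 'dust'] (min_width=14, slack=5)
Line 4: ['vector', 'umbrella'] (min_width=15, slack=4)
Line 5: ['butter', 'lion', 'network'] (min_width=19, slack=0)
Line 6: ['on'] (min_width=2, slack=17)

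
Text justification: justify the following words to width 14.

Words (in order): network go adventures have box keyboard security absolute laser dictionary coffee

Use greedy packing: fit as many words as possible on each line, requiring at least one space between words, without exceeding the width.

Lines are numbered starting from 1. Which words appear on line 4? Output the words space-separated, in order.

Answer: keyboard

Derivation:
Line 1: ['network', 'go'] (min_width=10, slack=4)
Line 2: ['adventures'] (min_width=10, slack=4)
Line 3: ['have', 'box'] (min_width=8, slack=6)
Line 4: ['keyboard'] (min_width=8, slack=6)
Line 5: ['security'] (min_width=8, slack=6)
Line 6: ['absolute', 'laser'] (min_width=14, slack=0)
Line 7: ['dictionary'] (min_width=10, slack=4)
Line 8: ['coffee'] (min_width=6, slack=8)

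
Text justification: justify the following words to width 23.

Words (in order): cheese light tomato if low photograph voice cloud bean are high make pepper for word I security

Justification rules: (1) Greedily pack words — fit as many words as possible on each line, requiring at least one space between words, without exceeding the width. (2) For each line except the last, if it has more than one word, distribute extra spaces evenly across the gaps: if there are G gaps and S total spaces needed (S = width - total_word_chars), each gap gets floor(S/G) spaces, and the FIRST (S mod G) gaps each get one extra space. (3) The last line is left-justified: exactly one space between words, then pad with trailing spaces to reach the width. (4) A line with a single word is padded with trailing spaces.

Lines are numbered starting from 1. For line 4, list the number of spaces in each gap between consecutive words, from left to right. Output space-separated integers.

Answer: 2 1 1 1

Derivation:
Line 1: ['cheese', 'light', 'tomato', 'if'] (min_width=22, slack=1)
Line 2: ['low', 'photograph', 'voice'] (min_width=20, slack=3)
Line 3: ['cloud', 'bean', 'are', 'high'] (min_width=19, slack=4)
Line 4: ['make', 'pepper', 'for', 'word', 'I'] (min_width=22, slack=1)
Line 5: ['security'] (min_width=8, slack=15)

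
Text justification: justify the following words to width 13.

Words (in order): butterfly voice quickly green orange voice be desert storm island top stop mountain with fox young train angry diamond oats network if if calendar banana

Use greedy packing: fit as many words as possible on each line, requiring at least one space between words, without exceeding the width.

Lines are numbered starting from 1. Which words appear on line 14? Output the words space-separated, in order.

Line 1: ['butterfly'] (min_width=9, slack=4)
Line 2: ['voice', 'quickly'] (min_width=13, slack=0)
Line 3: ['green', 'orange'] (min_width=12, slack=1)
Line 4: ['voice', 'be'] (min_width=8, slack=5)
Line 5: ['desert', 'storm'] (min_width=12, slack=1)
Line 6: ['island', 'top'] (min_width=10, slack=3)
Line 7: ['stop', 'mountain'] (min_width=13, slack=0)
Line 8: ['with', 'fox'] (min_width=8, slack=5)
Line 9: ['young', 'train'] (min_width=11, slack=2)
Line 10: ['angry', 'diamond'] (min_width=13, slack=0)
Line 11: ['oats', 'network'] (min_width=12, slack=1)
Line 12: ['if', 'if'] (min_width=5, slack=8)
Line 13: ['calendar'] (min_width=8, slack=5)
Line 14: ['banana'] (min_width=6, slack=7)

Answer: banana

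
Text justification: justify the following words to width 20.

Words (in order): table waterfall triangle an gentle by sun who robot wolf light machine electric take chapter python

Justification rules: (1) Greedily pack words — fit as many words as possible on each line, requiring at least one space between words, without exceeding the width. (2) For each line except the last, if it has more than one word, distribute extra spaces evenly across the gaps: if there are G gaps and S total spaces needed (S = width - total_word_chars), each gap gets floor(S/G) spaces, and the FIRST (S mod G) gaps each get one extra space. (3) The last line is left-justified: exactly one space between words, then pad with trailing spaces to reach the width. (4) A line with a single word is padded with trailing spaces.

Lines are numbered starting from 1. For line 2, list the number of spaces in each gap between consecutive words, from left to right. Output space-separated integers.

Line 1: ['table', 'waterfall'] (min_width=15, slack=5)
Line 2: ['triangle', 'an', 'gentle'] (min_width=18, slack=2)
Line 3: ['by', 'sun', 'who', 'robot'] (min_width=16, slack=4)
Line 4: ['wolf', 'light', 'machine'] (min_width=18, slack=2)
Line 5: ['electric', 'take'] (min_width=13, slack=7)
Line 6: ['chapter', 'python'] (min_width=14, slack=6)

Answer: 2 2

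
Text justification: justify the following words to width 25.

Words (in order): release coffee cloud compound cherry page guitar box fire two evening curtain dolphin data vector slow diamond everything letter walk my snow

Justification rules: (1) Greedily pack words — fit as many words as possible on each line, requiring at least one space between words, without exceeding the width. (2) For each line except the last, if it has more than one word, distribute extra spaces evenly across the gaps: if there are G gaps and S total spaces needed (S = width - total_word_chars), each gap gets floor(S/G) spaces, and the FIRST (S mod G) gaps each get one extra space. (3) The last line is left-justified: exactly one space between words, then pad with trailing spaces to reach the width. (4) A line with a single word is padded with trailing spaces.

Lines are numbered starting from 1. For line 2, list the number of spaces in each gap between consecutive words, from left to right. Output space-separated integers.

Line 1: ['release', 'coffee', 'cloud'] (min_width=20, slack=5)
Line 2: ['compound', 'cherry', 'page'] (min_width=20, slack=5)
Line 3: ['guitar', 'box', 'fire', 'two'] (min_width=19, slack=6)
Line 4: ['evening', 'curtain', 'dolphin'] (min_width=23, slack=2)
Line 5: ['data', 'vector', 'slow', 'diamond'] (min_width=24, slack=1)
Line 6: ['everything', 'letter', 'walk', 'my'] (min_width=25, slack=0)
Line 7: ['snow'] (min_width=4, slack=21)

Answer: 4 3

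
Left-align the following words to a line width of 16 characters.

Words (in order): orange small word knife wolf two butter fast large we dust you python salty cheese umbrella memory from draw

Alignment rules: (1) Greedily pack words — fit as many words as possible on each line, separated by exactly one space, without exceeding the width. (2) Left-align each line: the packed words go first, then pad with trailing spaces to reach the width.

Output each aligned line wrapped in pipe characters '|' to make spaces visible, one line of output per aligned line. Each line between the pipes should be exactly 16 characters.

Line 1: ['orange', 'small'] (min_width=12, slack=4)
Line 2: ['word', 'knife', 'wolf'] (min_width=15, slack=1)
Line 3: ['two', 'butter', 'fast'] (min_width=15, slack=1)
Line 4: ['large', 'we', 'dust'] (min_width=13, slack=3)
Line 5: ['you', 'python', 'salty'] (min_width=16, slack=0)
Line 6: ['cheese', 'umbrella'] (min_width=15, slack=1)
Line 7: ['memory', 'from', 'draw'] (min_width=16, slack=0)

Answer: |orange small    |
|word knife wolf |
|two butter fast |
|large we dust   |
|you python salty|
|cheese umbrella |
|memory from draw|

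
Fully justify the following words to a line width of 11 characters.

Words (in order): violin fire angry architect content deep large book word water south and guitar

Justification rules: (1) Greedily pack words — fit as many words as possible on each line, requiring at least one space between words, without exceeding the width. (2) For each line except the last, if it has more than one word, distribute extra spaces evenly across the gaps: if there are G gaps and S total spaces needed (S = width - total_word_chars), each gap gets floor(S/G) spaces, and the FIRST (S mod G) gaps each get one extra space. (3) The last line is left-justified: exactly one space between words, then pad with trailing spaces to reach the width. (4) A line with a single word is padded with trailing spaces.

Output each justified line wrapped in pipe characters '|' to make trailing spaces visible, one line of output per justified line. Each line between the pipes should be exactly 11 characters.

Line 1: ['violin', 'fire'] (min_width=11, slack=0)
Line 2: ['angry'] (min_width=5, slack=6)
Line 3: ['architect'] (min_width=9, slack=2)
Line 4: ['content'] (min_width=7, slack=4)
Line 5: ['deep', 'large'] (min_width=10, slack=1)
Line 6: ['book', 'word'] (min_width=9, slack=2)
Line 7: ['water', 'south'] (min_width=11, slack=0)
Line 8: ['and', 'guitar'] (min_width=10, slack=1)

Answer: |violin fire|
|angry      |
|architect  |
|content    |
|deep  large|
|book   word|
|water south|
|and guitar |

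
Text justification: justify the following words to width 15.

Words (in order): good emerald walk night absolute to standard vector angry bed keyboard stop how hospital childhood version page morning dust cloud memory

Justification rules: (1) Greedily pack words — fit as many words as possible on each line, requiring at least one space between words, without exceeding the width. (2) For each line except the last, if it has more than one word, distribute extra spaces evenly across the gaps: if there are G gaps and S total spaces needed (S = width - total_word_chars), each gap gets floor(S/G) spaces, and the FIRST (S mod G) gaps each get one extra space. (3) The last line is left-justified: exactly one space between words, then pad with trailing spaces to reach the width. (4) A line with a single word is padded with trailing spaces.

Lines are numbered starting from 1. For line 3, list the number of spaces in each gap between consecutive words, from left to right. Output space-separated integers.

Line 1: ['good', 'emerald'] (min_width=12, slack=3)
Line 2: ['walk', 'night'] (min_width=10, slack=5)
Line 3: ['absolute', 'to'] (min_width=11, slack=4)
Line 4: ['standard', 'vector'] (min_width=15, slack=0)
Line 5: ['angry', 'bed'] (min_width=9, slack=6)
Line 6: ['keyboard', 'stop'] (min_width=13, slack=2)
Line 7: ['how', 'hospital'] (min_width=12, slack=3)
Line 8: ['childhood'] (min_width=9, slack=6)
Line 9: ['version', 'page'] (min_width=12, slack=3)
Line 10: ['morning', 'dust'] (min_width=12, slack=3)
Line 11: ['cloud', 'memory'] (min_width=12, slack=3)

Answer: 5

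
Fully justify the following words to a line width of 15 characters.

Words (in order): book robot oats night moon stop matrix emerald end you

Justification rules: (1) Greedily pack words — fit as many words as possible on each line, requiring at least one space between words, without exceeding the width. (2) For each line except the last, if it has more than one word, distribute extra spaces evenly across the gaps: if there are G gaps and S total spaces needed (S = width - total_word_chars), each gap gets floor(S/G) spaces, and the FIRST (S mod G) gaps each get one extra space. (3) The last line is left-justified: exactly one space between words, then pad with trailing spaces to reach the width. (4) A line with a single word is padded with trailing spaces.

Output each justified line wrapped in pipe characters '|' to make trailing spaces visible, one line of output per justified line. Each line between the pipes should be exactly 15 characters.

Answer: |book robot oats|
|night moon stop|
|matrix  emerald|
|end you        |

Derivation:
Line 1: ['book', 'robot', 'oats'] (min_width=15, slack=0)
Line 2: ['night', 'moon', 'stop'] (min_width=15, slack=0)
Line 3: ['matrix', 'emerald'] (min_width=14, slack=1)
Line 4: ['end', 'you'] (min_width=7, slack=8)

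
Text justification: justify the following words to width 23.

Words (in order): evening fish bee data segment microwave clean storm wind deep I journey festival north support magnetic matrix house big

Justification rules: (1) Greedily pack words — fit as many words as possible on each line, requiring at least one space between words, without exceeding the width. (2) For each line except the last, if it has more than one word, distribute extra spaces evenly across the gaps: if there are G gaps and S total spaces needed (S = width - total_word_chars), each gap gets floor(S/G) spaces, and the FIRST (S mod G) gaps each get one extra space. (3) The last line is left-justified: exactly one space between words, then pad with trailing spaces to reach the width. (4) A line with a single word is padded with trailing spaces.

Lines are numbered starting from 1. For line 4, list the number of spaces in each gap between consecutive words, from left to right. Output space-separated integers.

Answer: 2 1

Derivation:
Line 1: ['evening', 'fish', 'bee', 'data'] (min_width=21, slack=2)
Line 2: ['segment', 'microwave', 'clean'] (min_width=23, slack=0)
Line 3: ['storm', 'wind', 'deep', 'I'] (min_width=17, slack=6)
Line 4: ['journey', 'festival', 'north'] (min_width=22, slack=1)
Line 5: ['support', 'magnetic', 'matrix'] (min_width=23, slack=0)
Line 6: ['house', 'big'] (min_width=9, slack=14)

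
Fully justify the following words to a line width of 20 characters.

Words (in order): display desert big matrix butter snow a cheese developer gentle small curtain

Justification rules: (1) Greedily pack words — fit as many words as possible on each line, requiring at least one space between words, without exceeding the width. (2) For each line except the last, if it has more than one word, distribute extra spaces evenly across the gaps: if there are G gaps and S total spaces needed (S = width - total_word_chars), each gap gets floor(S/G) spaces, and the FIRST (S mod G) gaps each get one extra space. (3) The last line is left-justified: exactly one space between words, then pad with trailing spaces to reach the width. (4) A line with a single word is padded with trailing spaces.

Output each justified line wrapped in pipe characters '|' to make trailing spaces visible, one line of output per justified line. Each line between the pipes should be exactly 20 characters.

Answer: |display  desert  big|
|matrix butter snow a|
|cheese     developer|
|gentle small curtain|

Derivation:
Line 1: ['display', 'desert', 'big'] (min_width=18, slack=2)
Line 2: ['matrix', 'butter', 'snow', 'a'] (min_width=20, slack=0)
Line 3: ['cheese', 'developer'] (min_width=16, slack=4)
Line 4: ['gentle', 'small', 'curtain'] (min_width=20, slack=0)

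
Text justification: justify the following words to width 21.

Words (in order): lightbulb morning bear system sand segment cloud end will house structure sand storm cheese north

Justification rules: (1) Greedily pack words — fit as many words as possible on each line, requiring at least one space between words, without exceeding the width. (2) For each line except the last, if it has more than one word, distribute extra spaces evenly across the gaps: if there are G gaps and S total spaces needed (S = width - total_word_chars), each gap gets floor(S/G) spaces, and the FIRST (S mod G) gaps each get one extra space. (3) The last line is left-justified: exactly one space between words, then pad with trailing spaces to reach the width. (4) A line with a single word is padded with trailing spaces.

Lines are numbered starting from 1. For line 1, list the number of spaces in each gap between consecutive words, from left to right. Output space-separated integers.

Line 1: ['lightbulb', 'morning'] (min_width=17, slack=4)
Line 2: ['bear', 'system', 'sand'] (min_width=16, slack=5)
Line 3: ['segment', 'cloud', 'end'] (min_width=17, slack=4)
Line 4: ['will', 'house', 'structure'] (min_width=20, slack=1)
Line 5: ['sand', 'storm', 'cheese'] (min_width=17, slack=4)
Line 6: ['north'] (min_width=5, slack=16)

Answer: 5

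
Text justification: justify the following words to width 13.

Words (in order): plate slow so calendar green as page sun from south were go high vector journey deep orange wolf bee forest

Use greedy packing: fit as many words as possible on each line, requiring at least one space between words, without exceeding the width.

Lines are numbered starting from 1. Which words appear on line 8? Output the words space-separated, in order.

Answer: orange wolf

Derivation:
Line 1: ['plate', 'slow', 'so'] (min_width=13, slack=0)
Line 2: ['calendar'] (min_width=8, slack=5)
Line 3: ['green', 'as', 'page'] (min_width=13, slack=0)
Line 4: ['sun', 'from'] (min_width=8, slack=5)
Line 5: ['south', 'were', 'go'] (min_width=13, slack=0)
Line 6: ['high', 'vector'] (min_width=11, slack=2)
Line 7: ['journey', 'deep'] (min_width=12, slack=1)
Line 8: ['orange', 'wolf'] (min_width=11, slack=2)
Line 9: ['bee', 'forest'] (min_width=10, slack=3)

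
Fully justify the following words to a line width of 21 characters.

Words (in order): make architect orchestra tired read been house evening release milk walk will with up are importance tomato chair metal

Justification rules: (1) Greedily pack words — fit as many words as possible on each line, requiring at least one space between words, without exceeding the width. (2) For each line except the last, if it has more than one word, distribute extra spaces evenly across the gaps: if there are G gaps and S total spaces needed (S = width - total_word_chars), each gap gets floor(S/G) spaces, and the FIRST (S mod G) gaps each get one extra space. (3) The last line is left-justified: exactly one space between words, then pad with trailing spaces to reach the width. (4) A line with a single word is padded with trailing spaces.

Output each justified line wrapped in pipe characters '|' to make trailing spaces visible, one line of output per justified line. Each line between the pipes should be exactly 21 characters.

Answer: |make        architect|
|orchestra  tired read|
|been   house  evening|
|release   milk   walk|
|will   with   up  are|
|importance     tomato|
|chair metal          |

Derivation:
Line 1: ['make', 'architect'] (min_width=14, slack=7)
Line 2: ['orchestra', 'tired', 'read'] (min_width=20, slack=1)
Line 3: ['been', 'house', 'evening'] (min_width=18, slack=3)
Line 4: ['release', 'milk', 'walk'] (min_width=17, slack=4)
Line 5: ['will', 'with', 'up', 'are'] (min_width=16, slack=5)
Line 6: ['importance', 'tomato'] (min_width=17, slack=4)
Line 7: ['chair', 'metal'] (min_width=11, slack=10)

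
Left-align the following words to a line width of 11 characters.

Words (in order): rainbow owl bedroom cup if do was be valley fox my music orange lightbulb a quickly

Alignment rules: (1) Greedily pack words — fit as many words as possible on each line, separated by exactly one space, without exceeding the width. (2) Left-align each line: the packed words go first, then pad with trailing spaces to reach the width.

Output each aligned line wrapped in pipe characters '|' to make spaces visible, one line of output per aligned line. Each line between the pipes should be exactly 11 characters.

Line 1: ['rainbow', 'owl'] (min_width=11, slack=0)
Line 2: ['bedroom', 'cup'] (min_width=11, slack=0)
Line 3: ['if', 'do', 'was'] (min_width=9, slack=2)
Line 4: ['be', 'valley'] (min_width=9, slack=2)
Line 5: ['fox', 'my'] (min_width=6, slack=5)
Line 6: ['music'] (min_width=5, slack=6)
Line 7: ['orange'] (min_width=6, slack=5)
Line 8: ['lightbulb', 'a'] (min_width=11, slack=0)
Line 9: ['quickly'] (min_width=7, slack=4)

Answer: |rainbow owl|
|bedroom cup|
|if do was  |
|be valley  |
|fox my     |
|music      |
|orange     |
|lightbulb a|
|quickly    |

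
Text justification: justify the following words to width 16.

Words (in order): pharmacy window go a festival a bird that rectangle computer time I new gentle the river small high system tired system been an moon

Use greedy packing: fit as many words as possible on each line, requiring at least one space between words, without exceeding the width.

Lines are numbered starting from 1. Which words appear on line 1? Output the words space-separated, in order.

Answer: pharmacy window

Derivation:
Line 1: ['pharmacy', 'window'] (min_width=15, slack=1)
Line 2: ['go', 'a', 'festival', 'a'] (min_width=15, slack=1)
Line 3: ['bird', 'that'] (min_width=9, slack=7)
Line 4: ['rectangle'] (min_width=9, slack=7)
Line 5: ['computer', 'time', 'I'] (min_width=15, slack=1)
Line 6: ['new', 'gentle', 'the'] (min_width=14, slack=2)
Line 7: ['river', 'small', 'high'] (min_width=16, slack=0)
Line 8: ['system', 'tired'] (min_width=12, slack=4)
Line 9: ['system', 'been', 'an'] (min_width=14, slack=2)
Line 10: ['moon'] (min_width=4, slack=12)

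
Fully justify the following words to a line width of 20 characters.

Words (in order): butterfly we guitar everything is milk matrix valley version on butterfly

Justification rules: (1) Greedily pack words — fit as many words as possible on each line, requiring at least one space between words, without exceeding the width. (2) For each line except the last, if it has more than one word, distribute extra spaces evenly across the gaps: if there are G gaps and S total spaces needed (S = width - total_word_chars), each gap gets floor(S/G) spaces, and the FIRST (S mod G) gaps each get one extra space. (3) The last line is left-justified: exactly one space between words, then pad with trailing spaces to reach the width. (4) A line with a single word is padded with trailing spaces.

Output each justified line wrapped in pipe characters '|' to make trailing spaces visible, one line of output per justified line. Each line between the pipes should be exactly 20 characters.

Line 1: ['butterfly', 'we', 'guitar'] (min_width=19, slack=1)
Line 2: ['everything', 'is', 'milk'] (min_width=18, slack=2)
Line 3: ['matrix', 'valley'] (min_width=13, slack=7)
Line 4: ['version', 'on', 'butterfly'] (min_width=20, slack=0)

Answer: |butterfly  we guitar|
|everything  is  milk|
|matrix        valley|
|version on butterfly|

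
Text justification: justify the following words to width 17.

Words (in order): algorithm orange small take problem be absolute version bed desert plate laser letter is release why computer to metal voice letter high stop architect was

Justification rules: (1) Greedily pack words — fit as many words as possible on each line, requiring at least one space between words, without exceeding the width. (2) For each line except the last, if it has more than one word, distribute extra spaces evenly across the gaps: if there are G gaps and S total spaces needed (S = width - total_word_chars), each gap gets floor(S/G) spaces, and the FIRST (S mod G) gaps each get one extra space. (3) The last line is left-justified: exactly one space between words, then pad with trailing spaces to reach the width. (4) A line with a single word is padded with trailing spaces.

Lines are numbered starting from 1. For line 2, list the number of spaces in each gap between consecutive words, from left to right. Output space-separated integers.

Answer: 8

Derivation:
Line 1: ['algorithm', 'orange'] (min_width=16, slack=1)
Line 2: ['small', 'take'] (min_width=10, slack=7)
Line 3: ['problem', 'be'] (min_width=10, slack=7)
Line 4: ['absolute', 'version'] (min_width=16, slack=1)
Line 5: ['bed', 'desert', 'plate'] (min_width=16, slack=1)
Line 6: ['laser', 'letter', 'is'] (min_width=15, slack=2)
Line 7: ['release', 'why'] (min_width=11, slack=6)
Line 8: ['computer', 'to', 'metal'] (min_width=17, slack=0)
Line 9: ['voice', 'letter', 'high'] (min_width=17, slack=0)
Line 10: ['stop', 'architect'] (min_width=14, slack=3)
Line 11: ['was'] (min_width=3, slack=14)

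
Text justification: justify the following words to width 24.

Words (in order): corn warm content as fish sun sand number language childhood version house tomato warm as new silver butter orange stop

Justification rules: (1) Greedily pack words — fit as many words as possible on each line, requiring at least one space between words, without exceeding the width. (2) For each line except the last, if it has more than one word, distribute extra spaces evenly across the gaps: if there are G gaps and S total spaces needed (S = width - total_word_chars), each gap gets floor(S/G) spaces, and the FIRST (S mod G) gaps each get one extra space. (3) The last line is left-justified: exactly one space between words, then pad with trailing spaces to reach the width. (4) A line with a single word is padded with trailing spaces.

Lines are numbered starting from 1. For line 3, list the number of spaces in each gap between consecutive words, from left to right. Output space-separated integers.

Line 1: ['corn', 'warm', 'content', 'as'] (min_width=20, slack=4)
Line 2: ['fish', 'sun', 'sand', 'number'] (min_width=20, slack=4)
Line 3: ['language', 'childhood'] (min_width=18, slack=6)
Line 4: ['version', 'house', 'tomato'] (min_width=20, slack=4)
Line 5: ['warm', 'as', 'new', 'silver'] (min_width=18, slack=6)
Line 6: ['butter', 'orange', 'stop'] (min_width=18, slack=6)

Answer: 7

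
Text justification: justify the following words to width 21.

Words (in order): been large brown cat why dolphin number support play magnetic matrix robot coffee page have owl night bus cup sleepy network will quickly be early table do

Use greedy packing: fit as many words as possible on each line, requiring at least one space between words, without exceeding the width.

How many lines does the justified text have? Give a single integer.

Answer: 8

Derivation:
Line 1: ['been', 'large', 'brown', 'cat'] (min_width=20, slack=1)
Line 2: ['why', 'dolphin', 'number'] (min_width=18, slack=3)
Line 3: ['support', 'play', 'magnetic'] (min_width=21, slack=0)
Line 4: ['matrix', 'robot', 'coffee'] (min_width=19, slack=2)
Line 5: ['page', 'have', 'owl', 'night'] (min_width=19, slack=2)
Line 6: ['bus', 'cup', 'sleepy'] (min_width=14, slack=7)
Line 7: ['network', 'will', 'quickly'] (min_width=20, slack=1)
Line 8: ['be', 'early', 'table', 'do'] (min_width=17, slack=4)
Total lines: 8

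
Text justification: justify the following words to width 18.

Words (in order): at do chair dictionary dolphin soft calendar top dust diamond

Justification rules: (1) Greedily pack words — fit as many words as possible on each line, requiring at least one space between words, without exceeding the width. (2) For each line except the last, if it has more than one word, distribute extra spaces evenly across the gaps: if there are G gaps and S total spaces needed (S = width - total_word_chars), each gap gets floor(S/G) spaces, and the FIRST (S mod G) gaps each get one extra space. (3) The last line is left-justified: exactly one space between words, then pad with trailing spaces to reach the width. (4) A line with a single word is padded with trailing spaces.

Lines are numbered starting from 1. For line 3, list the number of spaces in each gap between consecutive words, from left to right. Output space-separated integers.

Line 1: ['at', 'do', 'chair'] (min_width=11, slack=7)
Line 2: ['dictionary', 'dolphin'] (min_width=18, slack=0)
Line 3: ['soft', 'calendar', 'top'] (min_width=17, slack=1)
Line 4: ['dust', 'diamond'] (min_width=12, slack=6)

Answer: 2 1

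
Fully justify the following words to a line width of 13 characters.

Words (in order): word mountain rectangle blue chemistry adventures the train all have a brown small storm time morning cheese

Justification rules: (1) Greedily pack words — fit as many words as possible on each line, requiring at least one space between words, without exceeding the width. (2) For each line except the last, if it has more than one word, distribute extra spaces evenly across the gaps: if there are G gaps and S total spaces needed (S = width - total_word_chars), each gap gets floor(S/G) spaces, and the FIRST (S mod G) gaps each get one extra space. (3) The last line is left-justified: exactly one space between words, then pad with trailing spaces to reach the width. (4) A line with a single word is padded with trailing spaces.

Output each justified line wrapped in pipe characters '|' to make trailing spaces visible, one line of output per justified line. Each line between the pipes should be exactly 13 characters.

Answer: |word mountain|
|rectangle    |
|blue         |
|chemistry    |
|adventures   |
|the train all|
|have  a brown|
|small   storm|
|time  morning|
|cheese       |

Derivation:
Line 1: ['word', 'mountain'] (min_width=13, slack=0)
Line 2: ['rectangle'] (min_width=9, slack=4)
Line 3: ['blue'] (min_width=4, slack=9)
Line 4: ['chemistry'] (min_width=9, slack=4)
Line 5: ['adventures'] (min_width=10, slack=3)
Line 6: ['the', 'train', 'all'] (min_width=13, slack=0)
Line 7: ['have', 'a', 'brown'] (min_width=12, slack=1)
Line 8: ['small', 'storm'] (min_width=11, slack=2)
Line 9: ['time', 'morning'] (min_width=12, slack=1)
Line 10: ['cheese'] (min_width=6, slack=7)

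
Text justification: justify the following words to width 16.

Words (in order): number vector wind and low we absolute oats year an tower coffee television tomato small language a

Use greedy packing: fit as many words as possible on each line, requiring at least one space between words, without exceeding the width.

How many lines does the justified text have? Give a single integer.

Answer: 8

Derivation:
Line 1: ['number', 'vector'] (min_width=13, slack=3)
Line 2: ['wind', 'and', 'low', 'we'] (min_width=15, slack=1)
Line 3: ['absolute', 'oats'] (min_width=13, slack=3)
Line 4: ['year', 'an', 'tower'] (min_width=13, slack=3)
Line 5: ['coffee'] (min_width=6, slack=10)
Line 6: ['television'] (min_width=10, slack=6)
Line 7: ['tomato', 'small'] (min_width=12, slack=4)
Line 8: ['language', 'a'] (min_width=10, slack=6)
Total lines: 8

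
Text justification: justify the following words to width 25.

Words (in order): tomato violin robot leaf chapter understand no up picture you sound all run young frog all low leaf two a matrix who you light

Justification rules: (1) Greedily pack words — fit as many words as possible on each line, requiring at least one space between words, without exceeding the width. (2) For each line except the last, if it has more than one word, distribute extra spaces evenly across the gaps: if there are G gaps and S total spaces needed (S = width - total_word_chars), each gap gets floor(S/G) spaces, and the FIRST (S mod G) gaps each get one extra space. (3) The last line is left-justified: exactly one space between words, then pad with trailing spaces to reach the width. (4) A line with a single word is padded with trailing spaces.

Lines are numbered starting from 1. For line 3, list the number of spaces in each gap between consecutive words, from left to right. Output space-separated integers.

Answer: 1 1 1 1

Derivation:
Line 1: ['tomato', 'violin', 'robot', 'leaf'] (min_width=24, slack=1)
Line 2: ['chapter', 'understand', 'no', 'up'] (min_width=24, slack=1)
Line 3: ['picture', 'you', 'sound', 'all', 'run'] (min_width=25, slack=0)
Line 4: ['young', 'frog', 'all', 'low', 'leaf'] (min_width=23, slack=2)
Line 5: ['two', 'a', 'matrix', 'who', 'you'] (min_width=20, slack=5)
Line 6: ['light'] (min_width=5, slack=20)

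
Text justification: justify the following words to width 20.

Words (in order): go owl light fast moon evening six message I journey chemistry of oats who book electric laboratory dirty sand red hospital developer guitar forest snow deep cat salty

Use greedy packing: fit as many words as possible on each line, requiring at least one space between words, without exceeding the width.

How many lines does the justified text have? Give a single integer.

Line 1: ['go', 'owl', 'light', 'fast'] (min_width=17, slack=3)
Line 2: ['moon', 'evening', 'six'] (min_width=16, slack=4)
Line 3: ['message', 'I', 'journey'] (min_width=17, slack=3)
Line 4: ['chemistry', 'of', 'oats'] (min_width=17, slack=3)
Line 5: ['who', 'book', 'electric'] (min_width=17, slack=3)
Line 6: ['laboratory', 'dirty'] (min_width=16, slack=4)
Line 7: ['sand', 'red', 'hospital'] (min_width=17, slack=3)
Line 8: ['developer', 'guitar'] (min_width=16, slack=4)
Line 9: ['forest', 'snow', 'deep', 'cat'] (min_width=20, slack=0)
Line 10: ['salty'] (min_width=5, slack=15)
Total lines: 10

Answer: 10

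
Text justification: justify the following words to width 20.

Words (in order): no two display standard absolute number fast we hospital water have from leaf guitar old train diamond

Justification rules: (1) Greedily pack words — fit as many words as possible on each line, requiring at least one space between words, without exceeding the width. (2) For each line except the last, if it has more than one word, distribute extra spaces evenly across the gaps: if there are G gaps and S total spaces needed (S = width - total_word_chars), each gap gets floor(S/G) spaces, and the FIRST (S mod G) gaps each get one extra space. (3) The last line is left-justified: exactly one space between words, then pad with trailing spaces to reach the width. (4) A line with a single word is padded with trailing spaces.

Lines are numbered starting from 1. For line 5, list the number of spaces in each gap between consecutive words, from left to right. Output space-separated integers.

Answer: 1 1 1

Derivation:
Line 1: ['no', 'two', 'display'] (min_width=14, slack=6)
Line 2: ['standard', 'absolute'] (min_width=17, slack=3)
Line 3: ['number', 'fast', 'we'] (min_width=14, slack=6)
Line 4: ['hospital', 'water', 'have'] (min_width=19, slack=1)
Line 5: ['from', 'leaf', 'guitar', 'old'] (min_width=20, slack=0)
Line 6: ['train', 'diamond'] (min_width=13, slack=7)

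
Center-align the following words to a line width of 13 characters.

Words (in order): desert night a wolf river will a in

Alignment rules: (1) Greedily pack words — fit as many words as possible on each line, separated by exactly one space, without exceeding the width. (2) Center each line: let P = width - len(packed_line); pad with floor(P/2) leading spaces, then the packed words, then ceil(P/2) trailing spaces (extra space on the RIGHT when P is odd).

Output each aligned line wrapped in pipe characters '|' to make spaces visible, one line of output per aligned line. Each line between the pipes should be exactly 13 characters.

Line 1: ['desert', 'night'] (min_width=12, slack=1)
Line 2: ['a', 'wolf', 'river'] (min_width=12, slack=1)
Line 3: ['will', 'a', 'in'] (min_width=9, slack=4)

Answer: |desert night |
|a wolf river |
|  will a in  |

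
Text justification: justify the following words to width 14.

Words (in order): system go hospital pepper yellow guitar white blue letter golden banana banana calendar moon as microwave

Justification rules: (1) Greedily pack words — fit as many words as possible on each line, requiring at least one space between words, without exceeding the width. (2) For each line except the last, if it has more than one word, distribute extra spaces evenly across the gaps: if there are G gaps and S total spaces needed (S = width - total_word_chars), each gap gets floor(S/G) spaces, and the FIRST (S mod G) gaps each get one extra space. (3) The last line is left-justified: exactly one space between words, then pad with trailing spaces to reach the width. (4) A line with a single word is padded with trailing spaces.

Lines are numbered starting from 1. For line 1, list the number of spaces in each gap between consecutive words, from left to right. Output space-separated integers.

Line 1: ['system', 'go'] (min_width=9, slack=5)
Line 2: ['hospital'] (min_width=8, slack=6)
Line 3: ['pepper', 'yellow'] (min_width=13, slack=1)
Line 4: ['guitar', 'white'] (min_width=12, slack=2)
Line 5: ['blue', 'letter'] (min_width=11, slack=3)
Line 6: ['golden', 'banana'] (min_width=13, slack=1)
Line 7: ['banana'] (min_width=6, slack=8)
Line 8: ['calendar', 'moon'] (min_width=13, slack=1)
Line 9: ['as', 'microwave'] (min_width=12, slack=2)

Answer: 6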